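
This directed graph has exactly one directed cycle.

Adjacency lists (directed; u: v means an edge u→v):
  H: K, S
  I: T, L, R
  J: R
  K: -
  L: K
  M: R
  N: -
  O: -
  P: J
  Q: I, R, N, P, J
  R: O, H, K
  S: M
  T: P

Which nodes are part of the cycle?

DFS with gray/black marking from R:
R gray
  O gray
  O black
  H gray
    K gray
    K black
    S gray
      M gray
        M→R: R is gray → back edge
Back edge closes the cycle R → H → S → M → R; its vertices are {H, M, R, S}.

H, M, R, S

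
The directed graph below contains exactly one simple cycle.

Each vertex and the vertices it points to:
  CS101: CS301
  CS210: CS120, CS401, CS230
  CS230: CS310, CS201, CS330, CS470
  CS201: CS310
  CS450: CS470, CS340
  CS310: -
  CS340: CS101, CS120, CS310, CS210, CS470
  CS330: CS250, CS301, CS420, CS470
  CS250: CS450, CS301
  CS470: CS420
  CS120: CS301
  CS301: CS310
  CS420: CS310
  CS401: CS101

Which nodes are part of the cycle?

CS210, CS230, CS250, CS330, CS340, CS450

DFS with gray/black marking from CS450:
CS450 gray
  CS470 gray
    CS420 gray
      CS310 gray
      CS310 black
    CS420 black
  CS470 black
  CS340 gray
    CS101 gray
      CS301 gray
        CS301→CS310: CS310 black — skip
      CS301 black
    CS101 black
    CS120 gray
      CS120→CS301: CS301 black — skip
    CS120 black
    CS340→CS310: CS310 black — skip
    CS210 gray
      CS210→CS120: CS120 black — skip
      CS401 gray
        CS401→CS101: CS101 black — skip
      CS401 black
      CS230 gray
        CS230→CS310: CS310 black — skip
        CS201 gray
          CS201→CS310: CS310 black — skip
        CS201 black
        CS330 gray
          CS250 gray
            CS250→CS450: CS450 is gray → back edge
Back edge closes the cycle CS450 → CS340 → CS210 → CS230 → CS330 → CS250 → CS450; its vertices are {CS210, CS230, CS250, CS330, CS340, CS450}.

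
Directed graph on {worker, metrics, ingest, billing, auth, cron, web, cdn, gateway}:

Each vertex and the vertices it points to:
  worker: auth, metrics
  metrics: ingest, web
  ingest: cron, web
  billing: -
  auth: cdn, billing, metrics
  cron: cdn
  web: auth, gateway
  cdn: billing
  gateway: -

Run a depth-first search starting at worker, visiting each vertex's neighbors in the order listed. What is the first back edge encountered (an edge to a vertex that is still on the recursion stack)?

web→auth

DFS from worker (visiting each vertex's neighbors in the order listed); mark gray on enter, black on exit:
worker gray
  auth gray
    cdn gray
      billing gray
      billing black
    cdn black
    auth→billing: billing black — skip
    metrics gray
      ingest gray
        cron gray
          cron→cdn: cdn black — skip
        cron black
        web gray
          web→auth: auth is gray → back edge
First back edge: web → auth.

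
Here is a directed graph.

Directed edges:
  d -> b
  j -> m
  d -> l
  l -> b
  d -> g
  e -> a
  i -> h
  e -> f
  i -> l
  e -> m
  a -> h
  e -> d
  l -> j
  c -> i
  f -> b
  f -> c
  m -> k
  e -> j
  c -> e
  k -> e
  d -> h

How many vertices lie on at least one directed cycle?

9

A vertex is on a directed cycle iff it belongs to a strongly connected component of size ≥ 2 (or has a self-loop).
The vertices on cycles are {c, d, e, f, i, j, k, l, m} — 9 in total.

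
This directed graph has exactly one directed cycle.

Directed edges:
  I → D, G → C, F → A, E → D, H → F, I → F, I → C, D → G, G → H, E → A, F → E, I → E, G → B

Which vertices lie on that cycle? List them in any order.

D, E, F, G, H

DFS with gray/black marking from D:
D gray
  G gray
    B gray
    B black
    C gray
    C black
    H gray
      F gray
        E gray
          A gray
          A black
          E→D: D is gray → back edge
Back edge closes the cycle D → G → H → F → E → D; its vertices are {D, E, F, G, H}.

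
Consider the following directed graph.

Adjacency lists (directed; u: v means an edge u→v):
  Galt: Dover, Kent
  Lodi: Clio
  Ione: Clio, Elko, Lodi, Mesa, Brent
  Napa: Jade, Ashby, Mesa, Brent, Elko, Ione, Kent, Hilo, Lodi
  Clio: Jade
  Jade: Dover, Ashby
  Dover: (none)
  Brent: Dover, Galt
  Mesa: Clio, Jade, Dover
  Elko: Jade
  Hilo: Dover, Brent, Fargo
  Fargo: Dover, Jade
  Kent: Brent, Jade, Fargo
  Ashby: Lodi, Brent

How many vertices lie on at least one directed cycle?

8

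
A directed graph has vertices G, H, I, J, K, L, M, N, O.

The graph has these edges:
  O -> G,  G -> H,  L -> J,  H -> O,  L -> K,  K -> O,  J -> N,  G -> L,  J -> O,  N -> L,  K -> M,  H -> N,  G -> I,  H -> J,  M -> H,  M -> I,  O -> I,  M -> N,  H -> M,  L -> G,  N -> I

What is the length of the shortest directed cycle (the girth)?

2

For each vertex v, BFS finds the shortest path from v back to v.
The shortest such closed walk is L → G → L, length 2.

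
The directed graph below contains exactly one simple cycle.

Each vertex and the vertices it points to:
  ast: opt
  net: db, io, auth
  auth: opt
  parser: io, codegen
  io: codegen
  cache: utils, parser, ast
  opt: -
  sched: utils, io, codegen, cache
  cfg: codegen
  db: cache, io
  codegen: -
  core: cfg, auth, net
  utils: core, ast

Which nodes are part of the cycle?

DFS with gray/black marking from cache:
cache gray
  utils gray
    core gray
      cfg gray
        codegen gray
        codegen black
      cfg black
      auth gray
        opt gray
        opt black
      auth black
      net gray
        db gray
          db→cache: cache is gray → back edge
Back edge closes the cycle cache → utils → core → net → db → cache; its vertices are {db, net, core, cache, utils}.

db, net, core, cache, utils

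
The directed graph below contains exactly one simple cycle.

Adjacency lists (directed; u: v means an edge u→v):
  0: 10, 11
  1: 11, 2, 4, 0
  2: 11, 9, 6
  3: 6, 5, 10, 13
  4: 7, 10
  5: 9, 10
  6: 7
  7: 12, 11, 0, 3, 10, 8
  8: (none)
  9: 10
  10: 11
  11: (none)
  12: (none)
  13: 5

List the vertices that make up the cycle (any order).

3, 6, 7

DFS with gray/black marking from 7:
7 gray
  12 gray
  12 black
  11 gray
  11 black
  0 gray
    10 gray
      10→11: 11 black — skip
    10 black
    0→11: 11 black — skip
  0 black
  3 gray
    6 gray
      6→7: 7 is gray → back edge
Back edge closes the cycle 7 → 3 → 6 → 7; its vertices are {3, 6, 7}.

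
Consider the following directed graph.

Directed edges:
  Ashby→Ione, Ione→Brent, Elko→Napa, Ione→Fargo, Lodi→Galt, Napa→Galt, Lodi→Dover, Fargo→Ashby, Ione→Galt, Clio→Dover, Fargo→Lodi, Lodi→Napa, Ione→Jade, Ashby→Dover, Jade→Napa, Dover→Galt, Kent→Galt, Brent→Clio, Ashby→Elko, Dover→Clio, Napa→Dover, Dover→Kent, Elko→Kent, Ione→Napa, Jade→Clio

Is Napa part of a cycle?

Napa lies on a cycle iff there is a path from Napa back to itself.
Exploring from Napa, it never reaches itself; equivalently, its strongly connected component is a singleton.

No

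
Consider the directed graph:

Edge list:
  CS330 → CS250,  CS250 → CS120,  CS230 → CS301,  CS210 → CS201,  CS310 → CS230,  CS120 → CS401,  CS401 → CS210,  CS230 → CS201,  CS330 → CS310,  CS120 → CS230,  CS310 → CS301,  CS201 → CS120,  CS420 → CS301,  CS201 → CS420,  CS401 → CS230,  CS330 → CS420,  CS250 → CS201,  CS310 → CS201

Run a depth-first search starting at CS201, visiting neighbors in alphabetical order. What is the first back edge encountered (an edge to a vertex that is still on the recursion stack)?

DFS from CS201 (visiting neighbors in alphabetical order); mark gray on enter, black on exit:
CS201 gray
  CS120 gray
    CS230 gray
      CS230→CS201: CS201 is gray → back edge
First back edge: CS230 → CS201.

CS230→CS201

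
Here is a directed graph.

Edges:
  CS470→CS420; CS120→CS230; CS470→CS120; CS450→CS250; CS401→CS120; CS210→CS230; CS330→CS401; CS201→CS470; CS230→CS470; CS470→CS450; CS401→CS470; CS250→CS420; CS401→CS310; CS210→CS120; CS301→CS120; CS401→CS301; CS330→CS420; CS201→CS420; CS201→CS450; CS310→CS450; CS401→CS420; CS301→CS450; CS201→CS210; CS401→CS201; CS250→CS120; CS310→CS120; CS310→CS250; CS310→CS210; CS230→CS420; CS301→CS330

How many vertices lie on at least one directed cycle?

8

A vertex is on a directed cycle iff it belongs to a strongly connected component of size ≥ 2 (or has a self-loop).
The vertices on cycles are {CS120, CS230, CS250, CS301, CS330, CS401, CS450, CS470} — 8 in total.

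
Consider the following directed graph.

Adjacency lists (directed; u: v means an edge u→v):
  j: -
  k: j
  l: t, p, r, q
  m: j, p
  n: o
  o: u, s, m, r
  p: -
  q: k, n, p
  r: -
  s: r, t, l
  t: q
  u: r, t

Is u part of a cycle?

Yes

u is on a cycle iff u can reach itself via ≥1 edge.
u → t → q → n → o → u — yes.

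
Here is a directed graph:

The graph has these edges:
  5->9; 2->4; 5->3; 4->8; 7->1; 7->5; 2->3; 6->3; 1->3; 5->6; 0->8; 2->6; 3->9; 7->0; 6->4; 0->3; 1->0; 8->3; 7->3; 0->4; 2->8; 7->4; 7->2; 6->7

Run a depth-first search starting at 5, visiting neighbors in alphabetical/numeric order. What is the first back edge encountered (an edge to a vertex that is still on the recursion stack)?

2→6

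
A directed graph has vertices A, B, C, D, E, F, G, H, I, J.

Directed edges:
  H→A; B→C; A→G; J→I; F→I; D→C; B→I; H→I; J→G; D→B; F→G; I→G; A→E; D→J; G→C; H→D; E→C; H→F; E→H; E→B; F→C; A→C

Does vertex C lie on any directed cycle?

No

C lies on a cycle iff there is a path from C back to itself.
Exploring from C, it never reaches itself; equivalently, its strongly connected component is a singleton.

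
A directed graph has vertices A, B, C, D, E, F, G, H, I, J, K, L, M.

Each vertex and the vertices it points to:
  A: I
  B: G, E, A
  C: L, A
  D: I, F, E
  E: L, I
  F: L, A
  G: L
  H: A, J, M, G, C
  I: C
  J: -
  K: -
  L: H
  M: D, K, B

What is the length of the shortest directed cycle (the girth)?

For each vertex v, BFS finds the shortest path from v back to v.
The shortest such closed walk is H → C → L → H, length 3.

3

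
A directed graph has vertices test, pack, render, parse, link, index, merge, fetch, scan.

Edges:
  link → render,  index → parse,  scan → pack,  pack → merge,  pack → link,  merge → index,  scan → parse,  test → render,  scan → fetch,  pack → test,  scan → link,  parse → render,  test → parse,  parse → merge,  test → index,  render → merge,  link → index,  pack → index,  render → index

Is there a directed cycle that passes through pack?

pack lies on a cycle iff there is a path from pack back to itself.
Exploring from pack, it never reaches itself; equivalently, its strongly connected component is a singleton.

No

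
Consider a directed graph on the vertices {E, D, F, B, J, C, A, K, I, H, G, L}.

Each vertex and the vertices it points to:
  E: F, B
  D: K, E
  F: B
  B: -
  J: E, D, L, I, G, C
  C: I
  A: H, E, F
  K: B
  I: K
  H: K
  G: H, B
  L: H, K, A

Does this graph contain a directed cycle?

DFS with white/gray/black marking, starting from J:
J gray
  E gray
    F gray
      B gray
      B black
    F black
    E→B: B black — skip
  E black
  D gray
    K gray
      K→B: B black — skip
    K black
    D→E: E black — skip
  D black
  L gray
    H gray
      H→K: K black — skip
    H black
    L→K: K black — skip
    A gray
      A→H: H black — skip
      A→E: E black — skip
      A→F: F black — skip
    A black
  L black
  I gray
    I→K: K black — skip
  I black
  G gray
    G→H: H black — skip
    G→B: B black — skip
  G black
  C gray
    C→I: I black — skip
  C black
J black
Every edge goes to a white or black vertex — no back edge, so the graph is acyclic.

No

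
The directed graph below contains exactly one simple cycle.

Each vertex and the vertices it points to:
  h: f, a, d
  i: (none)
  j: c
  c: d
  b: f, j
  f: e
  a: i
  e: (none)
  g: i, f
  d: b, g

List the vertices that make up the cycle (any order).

b, c, d, j

DFS with gray/black marking from d:
d gray
  b gray
    f gray
      e gray
      e black
    f black
    j gray
      c gray
        c→d: d is gray → back edge
Back edge closes the cycle d → b → j → c → d; its vertices are {b, c, d, j}.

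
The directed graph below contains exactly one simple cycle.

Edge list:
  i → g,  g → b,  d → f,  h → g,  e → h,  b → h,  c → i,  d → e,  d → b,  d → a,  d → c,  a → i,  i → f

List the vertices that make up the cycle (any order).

b, g, h

DFS with gray/black marking from h:
h gray
  g gray
    b gray
      b→h: h is gray → back edge
Back edge closes the cycle h → g → b → h; its vertices are {b, g, h}.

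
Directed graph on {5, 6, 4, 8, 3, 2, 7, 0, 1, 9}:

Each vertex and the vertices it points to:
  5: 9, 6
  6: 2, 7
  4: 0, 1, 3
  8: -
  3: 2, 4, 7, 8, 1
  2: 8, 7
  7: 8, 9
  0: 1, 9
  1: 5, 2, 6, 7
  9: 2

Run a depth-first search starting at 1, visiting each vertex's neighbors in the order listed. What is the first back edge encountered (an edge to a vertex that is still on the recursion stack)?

7->9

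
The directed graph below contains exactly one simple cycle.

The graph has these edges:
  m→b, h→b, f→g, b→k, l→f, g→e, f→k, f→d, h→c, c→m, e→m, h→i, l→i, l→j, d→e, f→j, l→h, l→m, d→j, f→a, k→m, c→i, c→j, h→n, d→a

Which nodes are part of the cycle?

DFS with gray/black marking from b:
b gray
  k gray
    m gray
      m→b: b is gray → back edge
Back edge closes the cycle b → k → m → b; its vertices are {b, k, m}.

b, k, m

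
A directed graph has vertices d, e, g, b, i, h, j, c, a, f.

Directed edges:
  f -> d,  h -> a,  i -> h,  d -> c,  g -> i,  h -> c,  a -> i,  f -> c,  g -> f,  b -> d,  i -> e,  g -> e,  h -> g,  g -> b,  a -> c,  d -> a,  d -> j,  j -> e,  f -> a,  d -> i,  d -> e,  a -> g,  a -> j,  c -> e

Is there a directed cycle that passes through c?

No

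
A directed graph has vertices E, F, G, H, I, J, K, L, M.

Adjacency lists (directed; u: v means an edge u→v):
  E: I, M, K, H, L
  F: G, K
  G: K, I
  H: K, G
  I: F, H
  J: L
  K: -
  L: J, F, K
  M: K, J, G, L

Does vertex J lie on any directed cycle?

Yes

J is on a cycle iff J can reach itself via ≥1 edge.
J → L → J — yes.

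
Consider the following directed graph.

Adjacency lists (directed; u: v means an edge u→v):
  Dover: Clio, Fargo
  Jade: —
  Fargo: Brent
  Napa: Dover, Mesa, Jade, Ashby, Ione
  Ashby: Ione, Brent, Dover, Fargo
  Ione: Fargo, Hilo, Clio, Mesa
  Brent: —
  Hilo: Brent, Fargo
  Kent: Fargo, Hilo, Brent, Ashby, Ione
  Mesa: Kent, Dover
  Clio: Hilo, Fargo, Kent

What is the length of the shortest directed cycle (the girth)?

For each vertex v, BFS finds the shortest path from v back to v.
The shortest such closed walk is Mesa → Kent → Ione → Mesa, length 3.

3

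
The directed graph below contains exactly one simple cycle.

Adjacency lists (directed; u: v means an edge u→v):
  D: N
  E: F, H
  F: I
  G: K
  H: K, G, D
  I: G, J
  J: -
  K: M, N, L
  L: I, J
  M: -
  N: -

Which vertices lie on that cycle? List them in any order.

DFS with gray/black marking from K:
K gray
  M gray
  M black
  N gray
  N black
  L gray
    I gray
      G gray
        G→K: K is gray → back edge
Back edge closes the cycle K → L → I → G → K; its vertices are {G, I, K, L}.

G, I, K, L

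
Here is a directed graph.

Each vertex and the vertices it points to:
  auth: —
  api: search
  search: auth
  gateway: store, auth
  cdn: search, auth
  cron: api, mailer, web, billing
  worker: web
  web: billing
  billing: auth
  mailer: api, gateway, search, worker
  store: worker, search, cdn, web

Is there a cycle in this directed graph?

DFS with white/gray/black marking, starting from mailer:
mailer gray
  api gray
    search gray
      auth gray
      auth black
    search black
  api black
  gateway gray
    store gray
      worker gray
        web gray
          billing gray
            billing→auth: auth black — skip
          billing black
        web black
      worker black
      store→search: search black — skip
      cdn gray
        cdn→search: search black — skip
        cdn→auth: auth black — skip
      cdn black
      store→web: web black — skip
    store black
    gateway→auth: auth black — skip
  gateway black
  mailer→search: search black — skip
  mailer→worker: worker black — skip
mailer black
cron gray
  cron→api: api black — skip
  cron→mailer: mailer black — skip
  cron→web: web black — skip
  cron→billing: billing black — skip
cron black
Every edge goes to a white or black vertex — no back edge, so the graph is acyclic.

No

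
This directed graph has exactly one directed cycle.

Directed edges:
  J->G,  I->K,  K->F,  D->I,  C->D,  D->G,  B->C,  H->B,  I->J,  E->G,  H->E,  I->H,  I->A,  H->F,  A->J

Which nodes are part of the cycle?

B, C, D, H, I

DFS with gray/black marking from D:
D gray
  I gray
    A gray
      J gray
        G gray
        G black
      J black
    A black
    K gray
      F gray
      F black
    K black
    H gray
      E gray
        E→G: G black — skip
      E black
      H→F: F black — skip
      B gray
        C gray
          C→D: D is gray → back edge
Back edge closes the cycle D → I → H → B → C → D; its vertices are {B, C, D, H, I}.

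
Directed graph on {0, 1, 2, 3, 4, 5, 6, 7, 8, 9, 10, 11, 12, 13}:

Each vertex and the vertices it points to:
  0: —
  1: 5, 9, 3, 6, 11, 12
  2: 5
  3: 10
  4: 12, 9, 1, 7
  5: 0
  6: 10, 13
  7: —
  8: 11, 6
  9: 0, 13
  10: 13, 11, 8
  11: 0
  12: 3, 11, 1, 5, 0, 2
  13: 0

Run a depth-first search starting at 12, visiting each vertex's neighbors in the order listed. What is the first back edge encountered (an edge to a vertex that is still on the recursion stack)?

DFS from 12 (visiting each vertex's neighbors in the order listed); mark gray on enter, black on exit:
12 gray
  3 gray
    10 gray
      13 gray
        0 gray
        0 black
      13 black
      11 gray
        11→0: 0 black — skip
      11 black
      8 gray
        8→11: 11 black — skip
        6 gray
          6→10: 10 is gray → back edge
First back edge: 6 → 10.

6->10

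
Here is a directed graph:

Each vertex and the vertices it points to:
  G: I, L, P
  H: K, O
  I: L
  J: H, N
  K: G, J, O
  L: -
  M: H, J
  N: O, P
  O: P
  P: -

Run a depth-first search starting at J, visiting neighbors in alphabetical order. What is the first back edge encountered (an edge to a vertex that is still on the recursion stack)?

DFS from J (visiting neighbors in alphabetical order); mark gray on enter, black on exit:
J gray
  H gray
    K gray
      G gray
        I gray
          L gray
          L black
        I black
        G→L: L black — skip
        P gray
        P black
      G black
      K→J: J is gray → back edge
First back edge: K → J.

K->J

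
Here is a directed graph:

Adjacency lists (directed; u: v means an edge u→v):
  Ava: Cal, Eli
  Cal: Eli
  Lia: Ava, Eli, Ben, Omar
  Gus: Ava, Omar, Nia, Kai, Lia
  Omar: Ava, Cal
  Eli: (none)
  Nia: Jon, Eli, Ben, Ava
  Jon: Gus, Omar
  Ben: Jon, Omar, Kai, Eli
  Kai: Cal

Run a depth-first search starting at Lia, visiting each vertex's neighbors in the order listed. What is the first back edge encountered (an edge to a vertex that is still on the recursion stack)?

Nia→Jon

DFS from Lia (visiting each vertex's neighbors in the order listed); mark gray on enter, black on exit:
Lia gray
  Ava gray
    Cal gray
      Eli gray
      Eli black
    Cal black
    Ava→Eli: Eli black — skip
  Ava black
  Lia→Eli: Eli black — skip
  Ben gray
    Jon gray
      Gus gray
        Gus→Ava: Ava black — skip
        Omar gray
          Omar→Ava: Ava black — skip
          Omar→Cal: Cal black — skip
        Omar black
        Nia gray
          Nia→Jon: Jon is gray → back edge
First back edge: Nia → Jon.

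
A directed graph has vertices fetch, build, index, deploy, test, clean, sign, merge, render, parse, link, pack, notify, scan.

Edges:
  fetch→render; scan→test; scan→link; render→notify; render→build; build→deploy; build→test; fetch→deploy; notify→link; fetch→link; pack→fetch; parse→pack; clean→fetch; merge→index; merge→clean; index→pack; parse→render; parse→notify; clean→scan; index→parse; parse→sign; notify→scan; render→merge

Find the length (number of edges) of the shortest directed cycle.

For each vertex v, BFS finds the shortest path from v back to v.
The shortest such closed walk is index → parse → render → merge → index, length 4.

4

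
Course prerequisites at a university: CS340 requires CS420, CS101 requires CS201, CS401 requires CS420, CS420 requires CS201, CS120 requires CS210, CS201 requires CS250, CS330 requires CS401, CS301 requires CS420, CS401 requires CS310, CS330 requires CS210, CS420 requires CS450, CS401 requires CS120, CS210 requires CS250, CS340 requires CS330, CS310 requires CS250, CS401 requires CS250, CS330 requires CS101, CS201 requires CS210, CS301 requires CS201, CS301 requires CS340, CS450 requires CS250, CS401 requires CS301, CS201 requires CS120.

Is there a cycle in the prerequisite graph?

DFS with white/gray/black marking, starting from CS301:
CS301 gray
  CS420 gray
    CS201 gray
      CS250 gray
      CS250 black
      CS210 gray
        CS210→CS250: CS250 black — skip
      CS210 black
      CS120 gray
        CS120→CS210: CS210 black — skip
      CS120 black
    CS201 black
    CS450 gray
      CS450→CS250: CS250 black — skip
    CS450 black
  CS420 black
  CS301→CS201: CS201 black — skip
  CS340 gray
    CS330 gray
      CS101 gray
        CS101→CS201: CS201 black — skip
      CS101 black
      CS401 gray
        CS401→CS301: CS301 is gray → back edge
Back edge found, so a cycle exists: CS301 → CS340 → CS330 → CS401 → CS301.

Yes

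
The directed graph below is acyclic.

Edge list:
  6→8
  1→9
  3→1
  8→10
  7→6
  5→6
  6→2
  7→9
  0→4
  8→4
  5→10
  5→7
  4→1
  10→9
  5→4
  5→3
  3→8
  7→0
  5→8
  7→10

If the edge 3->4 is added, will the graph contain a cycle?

Adding 3→4 creates a cycle iff 4 can already reach 3.
Explore from 4: no path reaches 3. The graph stays acyclic.

No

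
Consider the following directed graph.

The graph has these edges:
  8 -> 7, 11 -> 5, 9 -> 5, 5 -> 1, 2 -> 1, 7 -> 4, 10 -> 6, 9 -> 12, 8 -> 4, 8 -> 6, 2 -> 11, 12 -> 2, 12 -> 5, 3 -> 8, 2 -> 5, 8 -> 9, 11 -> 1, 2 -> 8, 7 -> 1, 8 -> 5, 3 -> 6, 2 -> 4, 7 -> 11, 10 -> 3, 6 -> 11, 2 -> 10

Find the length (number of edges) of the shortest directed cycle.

4

For each vertex v, BFS finds the shortest path from v back to v.
The shortest such closed walk is 12 → 2 → 8 → 9 → 12, length 4.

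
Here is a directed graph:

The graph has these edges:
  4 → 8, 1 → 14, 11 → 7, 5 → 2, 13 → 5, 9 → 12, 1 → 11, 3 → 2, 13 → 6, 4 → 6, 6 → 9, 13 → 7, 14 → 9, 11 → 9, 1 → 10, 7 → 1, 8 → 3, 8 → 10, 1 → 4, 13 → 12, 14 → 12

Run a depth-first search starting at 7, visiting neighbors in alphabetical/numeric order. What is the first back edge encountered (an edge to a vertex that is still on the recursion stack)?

DFS from 7 (visiting neighbors in alphabetical/numeric order); mark gray on enter, black on exit:
7 gray
  1 gray
    4 gray
      6 gray
        9 gray
          12 gray
          12 black
        9 black
      6 black
      8 gray
        3 gray
          2 gray
          2 black
        3 black
        10 gray
        10 black
      8 black
    4 black
    1→10: 10 black — skip
    11 gray
      11→7: 7 is gray → back edge
First back edge: 11 → 7.

11->7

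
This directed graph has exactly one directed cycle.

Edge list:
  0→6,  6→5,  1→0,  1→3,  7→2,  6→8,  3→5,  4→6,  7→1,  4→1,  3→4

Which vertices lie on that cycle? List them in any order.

1, 3, 4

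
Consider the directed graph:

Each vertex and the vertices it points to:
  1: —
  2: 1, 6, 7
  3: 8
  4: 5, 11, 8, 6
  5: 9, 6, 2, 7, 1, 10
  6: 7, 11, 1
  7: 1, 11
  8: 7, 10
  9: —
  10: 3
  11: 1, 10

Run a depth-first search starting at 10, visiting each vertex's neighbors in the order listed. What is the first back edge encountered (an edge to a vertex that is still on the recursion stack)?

11→10

DFS from 10 (visiting each vertex's neighbors in the order listed); mark gray on enter, black on exit:
10 gray
  3 gray
    8 gray
      7 gray
        1 gray
        1 black
        11 gray
          11→1: 1 black — skip
          11→10: 10 is gray → back edge
First back edge: 11 → 10.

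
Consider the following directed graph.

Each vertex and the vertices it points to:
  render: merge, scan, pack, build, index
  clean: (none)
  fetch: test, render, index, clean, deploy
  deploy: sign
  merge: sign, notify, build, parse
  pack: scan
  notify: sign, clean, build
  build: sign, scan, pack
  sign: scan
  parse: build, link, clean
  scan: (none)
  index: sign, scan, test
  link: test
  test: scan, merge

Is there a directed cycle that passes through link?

Yes

link is on a cycle iff link can reach itself via ≥1 edge.
link → test → merge → parse → link — yes.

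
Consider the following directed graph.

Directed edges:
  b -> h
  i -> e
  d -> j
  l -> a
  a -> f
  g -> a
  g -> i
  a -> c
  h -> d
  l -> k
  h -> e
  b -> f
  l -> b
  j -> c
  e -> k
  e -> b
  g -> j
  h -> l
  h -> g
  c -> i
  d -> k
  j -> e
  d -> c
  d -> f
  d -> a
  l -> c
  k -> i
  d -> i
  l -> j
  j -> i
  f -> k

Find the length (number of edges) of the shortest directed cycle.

For each vertex v, BFS finds the shortest path from v back to v.
The shortest such closed walk is h → e → b → h, length 3.

3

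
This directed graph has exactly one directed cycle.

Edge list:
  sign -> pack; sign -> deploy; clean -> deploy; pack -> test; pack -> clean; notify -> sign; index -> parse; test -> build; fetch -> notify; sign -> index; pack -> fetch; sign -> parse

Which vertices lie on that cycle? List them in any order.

DFS with gray/black marking from sign:
sign gray
  parse gray
  parse black
  pack gray
    test gray
      build gray
      build black
    test black
    fetch gray
      notify gray
        notify→sign: sign is gray → back edge
Back edge closes the cycle sign → pack → fetch → notify → sign; its vertices are {pack, sign, fetch, notify}.

pack, sign, fetch, notify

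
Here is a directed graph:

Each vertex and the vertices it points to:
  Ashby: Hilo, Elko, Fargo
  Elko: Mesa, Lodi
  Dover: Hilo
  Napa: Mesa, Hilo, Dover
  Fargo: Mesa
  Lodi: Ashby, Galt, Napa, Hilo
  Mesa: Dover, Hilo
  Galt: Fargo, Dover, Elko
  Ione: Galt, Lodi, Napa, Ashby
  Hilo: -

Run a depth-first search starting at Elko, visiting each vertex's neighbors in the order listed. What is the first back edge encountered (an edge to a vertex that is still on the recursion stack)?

Ashby→Elko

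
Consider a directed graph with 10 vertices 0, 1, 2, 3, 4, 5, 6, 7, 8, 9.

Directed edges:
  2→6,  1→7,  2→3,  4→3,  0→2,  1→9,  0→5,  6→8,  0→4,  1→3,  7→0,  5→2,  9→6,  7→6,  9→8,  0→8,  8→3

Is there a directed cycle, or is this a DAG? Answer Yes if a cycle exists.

DFS with white/gray/black marking, starting from 8:
8 gray
  3 gray
  3 black
8 black
0 gray
  2 gray
    6 gray
      6→8: 8 black — skip
    6 black
    2→3: 3 black — skip
  2 black
  4 gray
    4→3: 3 black — skip
  4 black
  5 gray
    5→2: 2 black — skip
  5 black
  0→8: 8 black — skip
0 black
1 gray
  9 gray
    9→8: 8 black — skip
    9→6: 6 black — skip
  9 black
  1→3: 3 black — skip
  7 gray
    7→0: 0 black — skip
    7→6: 6 black — skip
  7 black
1 black
Every edge goes to a white or black vertex — no back edge, so the graph is acyclic.

No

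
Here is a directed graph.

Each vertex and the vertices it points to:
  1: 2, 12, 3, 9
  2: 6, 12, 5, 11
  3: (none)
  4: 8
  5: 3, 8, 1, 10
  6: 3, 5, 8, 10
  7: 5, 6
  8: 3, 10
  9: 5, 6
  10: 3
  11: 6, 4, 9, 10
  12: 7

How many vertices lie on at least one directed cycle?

8

A vertex is on a directed cycle iff it belongs to a strongly connected component of size ≥ 2 (or has a self-loop).
The vertices on cycles are {1, 2, 5, 6, 7, 9, 11, 12} — 8 in total.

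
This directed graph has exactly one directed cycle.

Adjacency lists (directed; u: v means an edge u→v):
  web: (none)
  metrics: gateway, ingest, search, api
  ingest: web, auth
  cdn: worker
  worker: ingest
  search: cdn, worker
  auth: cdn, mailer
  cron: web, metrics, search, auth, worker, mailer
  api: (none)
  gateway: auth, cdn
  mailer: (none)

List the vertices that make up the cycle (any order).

cdn, auth, ingest, worker

DFS with gray/black marking from ingest:
ingest gray
  web gray
  web black
  auth gray
    cdn gray
      worker gray
        worker→ingest: ingest is gray → back edge
Back edge closes the cycle ingest → auth → cdn → worker → ingest; its vertices are {cdn, auth, ingest, worker}.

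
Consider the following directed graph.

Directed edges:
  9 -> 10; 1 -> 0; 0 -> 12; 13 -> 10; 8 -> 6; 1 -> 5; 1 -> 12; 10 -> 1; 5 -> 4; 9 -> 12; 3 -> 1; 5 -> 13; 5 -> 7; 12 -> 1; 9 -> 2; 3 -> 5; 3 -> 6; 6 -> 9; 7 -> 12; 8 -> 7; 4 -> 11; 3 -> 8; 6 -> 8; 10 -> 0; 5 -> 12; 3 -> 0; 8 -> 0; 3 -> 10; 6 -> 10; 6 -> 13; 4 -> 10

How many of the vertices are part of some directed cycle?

A vertex is on a directed cycle iff it belongs to a strongly connected component of size ≥ 2 (or has a self-loop).
The vertices on cycles are {0, 1, 4, 5, 6, 7, 8, 10, 12, 13} — 10 in total.

10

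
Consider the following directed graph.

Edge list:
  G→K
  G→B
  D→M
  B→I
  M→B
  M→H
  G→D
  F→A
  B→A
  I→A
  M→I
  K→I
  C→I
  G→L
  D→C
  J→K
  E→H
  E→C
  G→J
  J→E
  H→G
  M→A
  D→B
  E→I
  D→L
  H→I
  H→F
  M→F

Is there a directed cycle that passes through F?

F lies on a cycle iff there is a path from F back to itself.
Exploring from F, it never reaches itself; equivalently, its strongly connected component is a singleton.

No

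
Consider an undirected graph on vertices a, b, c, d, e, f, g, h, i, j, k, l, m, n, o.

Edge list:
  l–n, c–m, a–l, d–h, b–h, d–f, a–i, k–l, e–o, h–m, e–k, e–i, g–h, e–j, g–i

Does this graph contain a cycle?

DFS, tracking each vertex's parent; an edge to a visited non-parent vertex closes a cycle.
Start from m:
visit m (parent –)
  visit c (parent m)
    c–m: parent, skip
  visit h (parent m)
    visit b (parent h)
      b–h: parent, skip
    h–m: parent, skip
    visit d (parent h)
      d–h: parent, skip
      visit f (parent d)
        f–d: parent, skip
    visit g (parent h)
      g–h: parent, skip
      visit i (parent g)
        visit a (parent i)
          visit l (parent a)
            visit n (parent l)
              n–l: parent, skip
            visit k (parent l)
              k–l: parent, skip
              visit e (parent k)
                e–i: i visited and ≠ parent → cycle
Cycle: i – a – l – k – e – i.

Yes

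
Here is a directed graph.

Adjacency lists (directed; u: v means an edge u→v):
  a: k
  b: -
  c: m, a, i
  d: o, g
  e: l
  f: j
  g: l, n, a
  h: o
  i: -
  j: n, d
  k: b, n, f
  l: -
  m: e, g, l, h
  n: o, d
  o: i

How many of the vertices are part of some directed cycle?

7

A vertex is on a directed cycle iff it belongs to a strongly connected component of size ≥ 2 (or has a self-loop).
The vertices on cycles are {a, d, f, g, j, k, n} — 7 in total.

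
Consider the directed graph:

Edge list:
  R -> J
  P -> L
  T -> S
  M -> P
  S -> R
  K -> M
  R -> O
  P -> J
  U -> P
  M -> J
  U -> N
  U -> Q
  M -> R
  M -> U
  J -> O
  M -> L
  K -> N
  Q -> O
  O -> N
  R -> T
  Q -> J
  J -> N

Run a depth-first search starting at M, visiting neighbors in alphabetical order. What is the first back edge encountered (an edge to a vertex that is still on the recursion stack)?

S→R

DFS from M (visiting neighbors in alphabetical order); mark gray on enter, black on exit:
M gray
  J gray
    N gray
    N black
    O gray
      O→N: N black — skip
    O black
  J black
  L gray
  L black
  P gray
    P→J: J black — skip
    P→L: L black — skip
  P black
  R gray
    R→J: J black — skip
    R→O: O black — skip
    T gray
      S gray
        S→R: R is gray → back edge
First back edge: S → R.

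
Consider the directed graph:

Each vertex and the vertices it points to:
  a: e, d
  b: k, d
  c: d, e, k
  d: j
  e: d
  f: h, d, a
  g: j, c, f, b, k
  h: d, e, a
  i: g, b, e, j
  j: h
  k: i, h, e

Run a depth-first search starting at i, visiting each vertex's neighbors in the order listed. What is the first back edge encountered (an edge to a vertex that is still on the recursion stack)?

DFS from i (visiting each vertex's neighbors in the order listed); mark gray on enter, black on exit:
i gray
  g gray
    j gray
      h gray
        d gray
          d→j: j is gray → back edge
First back edge: d → j.

d→j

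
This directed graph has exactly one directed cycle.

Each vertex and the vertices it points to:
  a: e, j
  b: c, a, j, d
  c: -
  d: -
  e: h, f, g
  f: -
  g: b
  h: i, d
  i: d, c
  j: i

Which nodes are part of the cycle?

DFS with gray/black marking from a:
a gray
  e gray
    h gray
      i gray
        d gray
        d black
        c gray
        c black
      i black
      h→d: d black — skip
    h black
    f gray
    f black
    g gray
      b gray
        b→c: c black — skip
        b→a: a is gray → back edge
Back edge closes the cycle a → e → g → b → a; its vertices are {a, b, e, g}.

a, b, e, g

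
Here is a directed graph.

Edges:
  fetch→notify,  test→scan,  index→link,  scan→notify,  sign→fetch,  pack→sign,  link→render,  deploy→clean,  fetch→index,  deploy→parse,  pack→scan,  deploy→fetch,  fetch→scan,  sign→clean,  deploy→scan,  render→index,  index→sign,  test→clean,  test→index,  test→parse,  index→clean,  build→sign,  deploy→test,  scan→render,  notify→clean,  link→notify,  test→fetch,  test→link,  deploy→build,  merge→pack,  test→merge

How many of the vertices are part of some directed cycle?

A vertex is on a directed cycle iff it belongs to a strongly connected component of size ≥ 2 (or has a self-loop).
The vertices on cycles are {link, scan, sign, fetch, index, render} — 6 in total.

6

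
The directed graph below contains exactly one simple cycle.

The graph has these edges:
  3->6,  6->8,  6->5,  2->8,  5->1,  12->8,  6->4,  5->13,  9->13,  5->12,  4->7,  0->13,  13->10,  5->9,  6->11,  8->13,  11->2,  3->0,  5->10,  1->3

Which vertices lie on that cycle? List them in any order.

DFS with gray/black marking from 1:
1 gray
  3 gray
    6 gray
      11 gray
        2 gray
          8 gray
            13 gray
              10 gray
              10 black
            13 black
          8 black
        2 black
      11 black
      4 gray
        7 gray
        7 black
      4 black
      5 gray
        9 gray
          9→13: 13 black — skip
        9 black
        5→1: 1 is gray → back edge
Back edge closes the cycle 1 → 3 → 6 → 5 → 1; its vertices are {1, 3, 5, 6}.

1, 3, 5, 6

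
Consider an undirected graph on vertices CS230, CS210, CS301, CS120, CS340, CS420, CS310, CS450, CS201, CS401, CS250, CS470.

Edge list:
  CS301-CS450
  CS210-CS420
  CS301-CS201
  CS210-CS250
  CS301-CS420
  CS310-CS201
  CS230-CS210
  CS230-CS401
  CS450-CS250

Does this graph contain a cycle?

DFS, tracking each vertex's parent; an edge to a visited non-parent vertex closes a cycle.
Start from CS250:
visit CS250 (parent –)
  visit CS450 (parent CS250)
    visit CS301 (parent CS450)
      visit CS420 (parent CS301)
        CS420–CS301: parent, skip
        visit CS210 (parent CS420)
          CS210–CS250: CS250 visited and ≠ parent → cycle
Cycle: CS250 – CS450 – CS301 – CS420 – CS210 – CS250.

Yes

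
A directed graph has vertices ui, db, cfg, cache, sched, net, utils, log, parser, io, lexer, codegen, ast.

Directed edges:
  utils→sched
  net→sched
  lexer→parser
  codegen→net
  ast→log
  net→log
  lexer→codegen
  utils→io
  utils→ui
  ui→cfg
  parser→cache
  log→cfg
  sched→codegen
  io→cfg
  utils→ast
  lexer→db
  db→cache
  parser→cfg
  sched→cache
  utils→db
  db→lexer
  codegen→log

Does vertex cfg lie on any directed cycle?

No

cfg lies on a cycle iff there is a path from cfg back to itself.
Exploring from cfg, it never reaches itself; equivalently, its strongly connected component is a singleton.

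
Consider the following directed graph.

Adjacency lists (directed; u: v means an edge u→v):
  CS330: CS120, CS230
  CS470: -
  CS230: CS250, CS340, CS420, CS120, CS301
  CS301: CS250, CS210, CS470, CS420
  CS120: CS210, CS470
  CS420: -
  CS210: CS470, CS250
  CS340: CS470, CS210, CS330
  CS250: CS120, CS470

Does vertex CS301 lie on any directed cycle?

CS301 lies on a cycle iff there is a path from CS301 back to itself.
Exploring from CS301, it never reaches itself; equivalently, its strongly connected component is a singleton.

No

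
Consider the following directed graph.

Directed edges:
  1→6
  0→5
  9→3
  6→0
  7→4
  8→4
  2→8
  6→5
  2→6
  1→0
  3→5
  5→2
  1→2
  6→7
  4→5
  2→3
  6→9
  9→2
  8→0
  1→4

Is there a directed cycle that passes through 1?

1 lies on a cycle iff there is a path from 1 back to itself.
Exploring from 1, it never reaches itself; equivalently, its strongly connected component is a singleton.

No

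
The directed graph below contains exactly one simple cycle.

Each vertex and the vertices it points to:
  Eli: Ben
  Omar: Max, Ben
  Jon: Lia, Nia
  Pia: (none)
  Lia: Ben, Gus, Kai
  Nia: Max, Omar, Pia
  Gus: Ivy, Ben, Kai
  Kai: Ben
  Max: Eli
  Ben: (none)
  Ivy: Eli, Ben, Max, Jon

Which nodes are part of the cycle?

Gus, Ivy, Jon, Lia

DFS with gray/black marking from Jon:
Jon gray
  Lia gray
    Ben gray
    Ben black
    Gus gray
      Ivy gray
        Eli gray
          Eli→Ben: Ben black — skip
        Eli black
        Ivy→Ben: Ben black — skip
        Max gray
          Max→Eli: Eli black — skip
        Max black
        Ivy→Jon: Jon is gray → back edge
Back edge closes the cycle Jon → Lia → Gus → Ivy → Jon; its vertices are {Gus, Ivy, Jon, Lia}.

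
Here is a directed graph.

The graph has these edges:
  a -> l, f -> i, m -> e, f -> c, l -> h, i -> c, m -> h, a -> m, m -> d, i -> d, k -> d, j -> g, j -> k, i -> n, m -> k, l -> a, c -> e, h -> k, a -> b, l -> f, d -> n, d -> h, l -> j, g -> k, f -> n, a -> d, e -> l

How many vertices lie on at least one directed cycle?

10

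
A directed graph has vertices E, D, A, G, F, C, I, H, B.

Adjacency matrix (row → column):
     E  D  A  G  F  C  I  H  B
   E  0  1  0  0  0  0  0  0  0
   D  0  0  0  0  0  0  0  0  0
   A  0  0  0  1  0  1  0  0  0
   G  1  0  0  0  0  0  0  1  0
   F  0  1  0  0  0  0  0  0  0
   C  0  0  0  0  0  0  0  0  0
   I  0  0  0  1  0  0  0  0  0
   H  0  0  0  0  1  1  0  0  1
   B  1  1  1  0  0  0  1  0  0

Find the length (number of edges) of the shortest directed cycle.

4

For each vertex v, BFS finds the shortest path from v back to v.
The shortest such closed walk is G → H → B → A → G, length 4.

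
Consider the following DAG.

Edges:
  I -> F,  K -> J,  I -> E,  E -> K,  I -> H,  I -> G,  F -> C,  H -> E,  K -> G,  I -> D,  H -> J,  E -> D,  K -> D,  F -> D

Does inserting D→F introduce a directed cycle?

Adding D→F creates a cycle iff F can already reach D.
Path from F: F → D.
So F → … → D → F is a cycle.

Yes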